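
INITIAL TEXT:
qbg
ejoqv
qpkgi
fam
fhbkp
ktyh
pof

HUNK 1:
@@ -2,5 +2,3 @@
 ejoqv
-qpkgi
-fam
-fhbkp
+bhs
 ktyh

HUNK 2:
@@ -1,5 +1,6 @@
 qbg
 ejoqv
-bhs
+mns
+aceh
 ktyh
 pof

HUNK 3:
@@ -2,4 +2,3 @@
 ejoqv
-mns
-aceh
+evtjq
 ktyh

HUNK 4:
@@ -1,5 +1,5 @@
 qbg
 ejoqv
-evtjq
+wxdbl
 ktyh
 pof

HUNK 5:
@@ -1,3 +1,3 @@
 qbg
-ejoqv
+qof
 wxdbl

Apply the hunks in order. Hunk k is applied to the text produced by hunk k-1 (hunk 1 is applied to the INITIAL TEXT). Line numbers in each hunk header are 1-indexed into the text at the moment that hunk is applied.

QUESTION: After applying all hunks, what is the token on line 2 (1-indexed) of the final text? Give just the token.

Answer: qof

Derivation:
Hunk 1: at line 2 remove [qpkgi,fam,fhbkp] add [bhs] -> 5 lines: qbg ejoqv bhs ktyh pof
Hunk 2: at line 1 remove [bhs] add [mns,aceh] -> 6 lines: qbg ejoqv mns aceh ktyh pof
Hunk 3: at line 2 remove [mns,aceh] add [evtjq] -> 5 lines: qbg ejoqv evtjq ktyh pof
Hunk 4: at line 1 remove [evtjq] add [wxdbl] -> 5 lines: qbg ejoqv wxdbl ktyh pof
Hunk 5: at line 1 remove [ejoqv] add [qof] -> 5 lines: qbg qof wxdbl ktyh pof
Final line 2: qof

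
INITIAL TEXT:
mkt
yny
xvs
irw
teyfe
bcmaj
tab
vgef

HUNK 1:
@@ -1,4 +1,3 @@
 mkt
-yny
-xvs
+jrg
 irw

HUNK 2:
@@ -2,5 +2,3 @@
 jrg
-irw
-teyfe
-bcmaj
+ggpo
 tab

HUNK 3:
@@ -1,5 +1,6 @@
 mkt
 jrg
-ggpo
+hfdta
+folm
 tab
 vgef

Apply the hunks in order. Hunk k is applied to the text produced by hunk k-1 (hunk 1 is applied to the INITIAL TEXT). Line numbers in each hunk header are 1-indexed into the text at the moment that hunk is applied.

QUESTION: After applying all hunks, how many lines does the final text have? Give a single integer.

Hunk 1: at line 1 remove [yny,xvs] add [jrg] -> 7 lines: mkt jrg irw teyfe bcmaj tab vgef
Hunk 2: at line 2 remove [irw,teyfe,bcmaj] add [ggpo] -> 5 lines: mkt jrg ggpo tab vgef
Hunk 3: at line 1 remove [ggpo] add [hfdta,folm] -> 6 lines: mkt jrg hfdta folm tab vgef
Final line count: 6

Answer: 6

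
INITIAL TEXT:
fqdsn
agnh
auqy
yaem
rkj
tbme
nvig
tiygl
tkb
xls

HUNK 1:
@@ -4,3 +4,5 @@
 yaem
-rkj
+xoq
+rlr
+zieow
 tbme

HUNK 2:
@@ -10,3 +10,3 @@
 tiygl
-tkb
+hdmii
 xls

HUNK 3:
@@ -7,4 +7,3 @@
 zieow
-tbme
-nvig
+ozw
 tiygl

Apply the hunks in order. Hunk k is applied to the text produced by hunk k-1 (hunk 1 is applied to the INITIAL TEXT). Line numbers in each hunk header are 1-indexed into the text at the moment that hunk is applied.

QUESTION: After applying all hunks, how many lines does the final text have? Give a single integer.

Answer: 11

Derivation:
Hunk 1: at line 4 remove [rkj] add [xoq,rlr,zieow] -> 12 lines: fqdsn agnh auqy yaem xoq rlr zieow tbme nvig tiygl tkb xls
Hunk 2: at line 10 remove [tkb] add [hdmii] -> 12 lines: fqdsn agnh auqy yaem xoq rlr zieow tbme nvig tiygl hdmii xls
Hunk 3: at line 7 remove [tbme,nvig] add [ozw] -> 11 lines: fqdsn agnh auqy yaem xoq rlr zieow ozw tiygl hdmii xls
Final line count: 11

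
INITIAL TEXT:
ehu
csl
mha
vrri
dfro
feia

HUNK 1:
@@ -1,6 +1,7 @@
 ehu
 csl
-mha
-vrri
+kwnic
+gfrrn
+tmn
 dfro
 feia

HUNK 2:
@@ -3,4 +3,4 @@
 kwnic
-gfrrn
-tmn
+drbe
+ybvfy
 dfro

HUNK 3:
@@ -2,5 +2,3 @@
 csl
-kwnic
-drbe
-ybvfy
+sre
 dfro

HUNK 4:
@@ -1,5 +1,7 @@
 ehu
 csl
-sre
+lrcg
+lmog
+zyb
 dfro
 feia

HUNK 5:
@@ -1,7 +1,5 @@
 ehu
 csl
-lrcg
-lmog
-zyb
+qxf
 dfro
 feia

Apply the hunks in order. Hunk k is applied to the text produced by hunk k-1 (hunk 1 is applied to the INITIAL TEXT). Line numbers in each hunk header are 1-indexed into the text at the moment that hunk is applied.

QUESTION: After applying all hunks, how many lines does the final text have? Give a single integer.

Answer: 5

Derivation:
Hunk 1: at line 1 remove [mha,vrri] add [kwnic,gfrrn,tmn] -> 7 lines: ehu csl kwnic gfrrn tmn dfro feia
Hunk 2: at line 3 remove [gfrrn,tmn] add [drbe,ybvfy] -> 7 lines: ehu csl kwnic drbe ybvfy dfro feia
Hunk 3: at line 2 remove [kwnic,drbe,ybvfy] add [sre] -> 5 lines: ehu csl sre dfro feia
Hunk 4: at line 1 remove [sre] add [lrcg,lmog,zyb] -> 7 lines: ehu csl lrcg lmog zyb dfro feia
Hunk 5: at line 1 remove [lrcg,lmog,zyb] add [qxf] -> 5 lines: ehu csl qxf dfro feia
Final line count: 5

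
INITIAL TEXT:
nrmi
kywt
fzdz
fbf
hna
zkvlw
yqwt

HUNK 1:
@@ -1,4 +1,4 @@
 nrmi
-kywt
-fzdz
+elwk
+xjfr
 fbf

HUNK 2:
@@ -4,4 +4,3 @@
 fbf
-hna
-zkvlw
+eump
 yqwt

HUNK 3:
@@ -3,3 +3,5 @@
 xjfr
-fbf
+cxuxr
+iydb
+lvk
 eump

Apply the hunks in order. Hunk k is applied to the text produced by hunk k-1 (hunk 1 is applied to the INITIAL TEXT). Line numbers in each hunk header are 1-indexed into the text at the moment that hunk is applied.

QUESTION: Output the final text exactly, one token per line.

Hunk 1: at line 1 remove [kywt,fzdz] add [elwk,xjfr] -> 7 lines: nrmi elwk xjfr fbf hna zkvlw yqwt
Hunk 2: at line 4 remove [hna,zkvlw] add [eump] -> 6 lines: nrmi elwk xjfr fbf eump yqwt
Hunk 3: at line 3 remove [fbf] add [cxuxr,iydb,lvk] -> 8 lines: nrmi elwk xjfr cxuxr iydb lvk eump yqwt

Answer: nrmi
elwk
xjfr
cxuxr
iydb
lvk
eump
yqwt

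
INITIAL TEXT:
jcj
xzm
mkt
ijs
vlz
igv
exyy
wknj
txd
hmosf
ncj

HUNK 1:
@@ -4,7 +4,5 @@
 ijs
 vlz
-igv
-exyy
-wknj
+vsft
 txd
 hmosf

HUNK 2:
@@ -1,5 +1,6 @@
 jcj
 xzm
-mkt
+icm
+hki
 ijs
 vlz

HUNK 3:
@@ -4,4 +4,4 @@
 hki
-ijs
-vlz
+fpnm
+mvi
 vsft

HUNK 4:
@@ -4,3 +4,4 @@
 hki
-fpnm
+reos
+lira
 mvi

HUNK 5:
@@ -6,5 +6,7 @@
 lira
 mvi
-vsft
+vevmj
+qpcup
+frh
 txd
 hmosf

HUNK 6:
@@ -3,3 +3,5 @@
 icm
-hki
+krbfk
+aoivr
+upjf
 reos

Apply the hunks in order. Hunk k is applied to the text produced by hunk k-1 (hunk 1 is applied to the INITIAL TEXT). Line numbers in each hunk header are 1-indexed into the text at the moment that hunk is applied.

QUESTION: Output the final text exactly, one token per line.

Answer: jcj
xzm
icm
krbfk
aoivr
upjf
reos
lira
mvi
vevmj
qpcup
frh
txd
hmosf
ncj

Derivation:
Hunk 1: at line 4 remove [igv,exyy,wknj] add [vsft] -> 9 lines: jcj xzm mkt ijs vlz vsft txd hmosf ncj
Hunk 2: at line 1 remove [mkt] add [icm,hki] -> 10 lines: jcj xzm icm hki ijs vlz vsft txd hmosf ncj
Hunk 3: at line 4 remove [ijs,vlz] add [fpnm,mvi] -> 10 lines: jcj xzm icm hki fpnm mvi vsft txd hmosf ncj
Hunk 4: at line 4 remove [fpnm] add [reos,lira] -> 11 lines: jcj xzm icm hki reos lira mvi vsft txd hmosf ncj
Hunk 5: at line 6 remove [vsft] add [vevmj,qpcup,frh] -> 13 lines: jcj xzm icm hki reos lira mvi vevmj qpcup frh txd hmosf ncj
Hunk 6: at line 3 remove [hki] add [krbfk,aoivr,upjf] -> 15 lines: jcj xzm icm krbfk aoivr upjf reos lira mvi vevmj qpcup frh txd hmosf ncj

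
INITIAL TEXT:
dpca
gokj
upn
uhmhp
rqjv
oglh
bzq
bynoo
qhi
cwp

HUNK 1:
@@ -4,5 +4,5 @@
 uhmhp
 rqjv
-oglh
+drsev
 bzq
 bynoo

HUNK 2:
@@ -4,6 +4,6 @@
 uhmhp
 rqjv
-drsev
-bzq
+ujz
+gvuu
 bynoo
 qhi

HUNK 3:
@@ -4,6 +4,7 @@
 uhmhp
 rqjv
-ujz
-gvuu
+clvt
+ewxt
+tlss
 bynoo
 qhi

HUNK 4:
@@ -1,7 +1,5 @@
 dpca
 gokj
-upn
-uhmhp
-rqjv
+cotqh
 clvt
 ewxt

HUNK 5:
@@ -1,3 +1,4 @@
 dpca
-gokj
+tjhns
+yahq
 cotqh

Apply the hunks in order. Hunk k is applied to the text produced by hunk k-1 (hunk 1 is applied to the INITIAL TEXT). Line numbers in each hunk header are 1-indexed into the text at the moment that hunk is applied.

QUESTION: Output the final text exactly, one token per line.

Answer: dpca
tjhns
yahq
cotqh
clvt
ewxt
tlss
bynoo
qhi
cwp

Derivation:
Hunk 1: at line 4 remove [oglh] add [drsev] -> 10 lines: dpca gokj upn uhmhp rqjv drsev bzq bynoo qhi cwp
Hunk 2: at line 4 remove [drsev,bzq] add [ujz,gvuu] -> 10 lines: dpca gokj upn uhmhp rqjv ujz gvuu bynoo qhi cwp
Hunk 3: at line 4 remove [ujz,gvuu] add [clvt,ewxt,tlss] -> 11 lines: dpca gokj upn uhmhp rqjv clvt ewxt tlss bynoo qhi cwp
Hunk 4: at line 1 remove [upn,uhmhp,rqjv] add [cotqh] -> 9 lines: dpca gokj cotqh clvt ewxt tlss bynoo qhi cwp
Hunk 5: at line 1 remove [gokj] add [tjhns,yahq] -> 10 lines: dpca tjhns yahq cotqh clvt ewxt tlss bynoo qhi cwp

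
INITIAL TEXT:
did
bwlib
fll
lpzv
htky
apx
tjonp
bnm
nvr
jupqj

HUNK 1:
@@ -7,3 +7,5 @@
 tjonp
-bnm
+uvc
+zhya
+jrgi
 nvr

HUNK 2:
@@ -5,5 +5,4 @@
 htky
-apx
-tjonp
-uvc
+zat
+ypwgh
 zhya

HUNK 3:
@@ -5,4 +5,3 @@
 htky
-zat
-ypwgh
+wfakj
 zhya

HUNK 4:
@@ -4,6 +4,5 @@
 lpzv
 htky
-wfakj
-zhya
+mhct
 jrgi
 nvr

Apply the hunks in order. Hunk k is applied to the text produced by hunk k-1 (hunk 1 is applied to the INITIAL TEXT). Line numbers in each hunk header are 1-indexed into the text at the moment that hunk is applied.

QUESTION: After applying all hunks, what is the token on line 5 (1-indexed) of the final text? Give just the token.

Answer: htky

Derivation:
Hunk 1: at line 7 remove [bnm] add [uvc,zhya,jrgi] -> 12 lines: did bwlib fll lpzv htky apx tjonp uvc zhya jrgi nvr jupqj
Hunk 2: at line 5 remove [apx,tjonp,uvc] add [zat,ypwgh] -> 11 lines: did bwlib fll lpzv htky zat ypwgh zhya jrgi nvr jupqj
Hunk 3: at line 5 remove [zat,ypwgh] add [wfakj] -> 10 lines: did bwlib fll lpzv htky wfakj zhya jrgi nvr jupqj
Hunk 4: at line 4 remove [wfakj,zhya] add [mhct] -> 9 lines: did bwlib fll lpzv htky mhct jrgi nvr jupqj
Final line 5: htky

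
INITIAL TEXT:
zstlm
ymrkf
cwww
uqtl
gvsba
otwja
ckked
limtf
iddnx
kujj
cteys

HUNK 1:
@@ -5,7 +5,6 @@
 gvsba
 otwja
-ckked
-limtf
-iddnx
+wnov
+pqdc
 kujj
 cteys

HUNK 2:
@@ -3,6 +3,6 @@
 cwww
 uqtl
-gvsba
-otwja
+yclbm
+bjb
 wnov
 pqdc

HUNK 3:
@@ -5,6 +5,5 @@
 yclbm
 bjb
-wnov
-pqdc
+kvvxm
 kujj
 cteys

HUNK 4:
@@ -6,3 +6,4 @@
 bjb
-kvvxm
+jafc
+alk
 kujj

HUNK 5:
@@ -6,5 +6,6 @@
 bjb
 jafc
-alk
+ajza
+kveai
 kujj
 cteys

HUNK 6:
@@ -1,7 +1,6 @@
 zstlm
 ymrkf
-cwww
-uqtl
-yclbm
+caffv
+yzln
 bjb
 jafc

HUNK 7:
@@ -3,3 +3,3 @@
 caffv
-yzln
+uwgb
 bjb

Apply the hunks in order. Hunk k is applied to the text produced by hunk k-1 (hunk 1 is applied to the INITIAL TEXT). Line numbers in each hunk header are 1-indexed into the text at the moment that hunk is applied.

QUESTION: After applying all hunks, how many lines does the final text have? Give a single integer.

Hunk 1: at line 5 remove [ckked,limtf,iddnx] add [wnov,pqdc] -> 10 lines: zstlm ymrkf cwww uqtl gvsba otwja wnov pqdc kujj cteys
Hunk 2: at line 3 remove [gvsba,otwja] add [yclbm,bjb] -> 10 lines: zstlm ymrkf cwww uqtl yclbm bjb wnov pqdc kujj cteys
Hunk 3: at line 5 remove [wnov,pqdc] add [kvvxm] -> 9 lines: zstlm ymrkf cwww uqtl yclbm bjb kvvxm kujj cteys
Hunk 4: at line 6 remove [kvvxm] add [jafc,alk] -> 10 lines: zstlm ymrkf cwww uqtl yclbm bjb jafc alk kujj cteys
Hunk 5: at line 6 remove [alk] add [ajza,kveai] -> 11 lines: zstlm ymrkf cwww uqtl yclbm bjb jafc ajza kveai kujj cteys
Hunk 6: at line 1 remove [cwww,uqtl,yclbm] add [caffv,yzln] -> 10 lines: zstlm ymrkf caffv yzln bjb jafc ajza kveai kujj cteys
Hunk 7: at line 3 remove [yzln] add [uwgb] -> 10 lines: zstlm ymrkf caffv uwgb bjb jafc ajza kveai kujj cteys
Final line count: 10

Answer: 10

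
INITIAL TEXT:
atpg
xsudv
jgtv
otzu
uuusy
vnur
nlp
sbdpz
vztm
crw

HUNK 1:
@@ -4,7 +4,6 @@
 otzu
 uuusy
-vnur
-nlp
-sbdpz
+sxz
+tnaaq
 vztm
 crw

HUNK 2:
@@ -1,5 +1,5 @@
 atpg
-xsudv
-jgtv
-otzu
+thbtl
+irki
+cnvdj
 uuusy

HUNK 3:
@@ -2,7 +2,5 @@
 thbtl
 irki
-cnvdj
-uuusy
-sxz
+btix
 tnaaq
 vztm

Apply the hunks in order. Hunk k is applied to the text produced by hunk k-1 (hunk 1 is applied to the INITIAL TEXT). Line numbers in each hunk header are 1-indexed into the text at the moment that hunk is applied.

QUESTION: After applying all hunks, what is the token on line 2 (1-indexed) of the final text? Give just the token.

Hunk 1: at line 4 remove [vnur,nlp,sbdpz] add [sxz,tnaaq] -> 9 lines: atpg xsudv jgtv otzu uuusy sxz tnaaq vztm crw
Hunk 2: at line 1 remove [xsudv,jgtv,otzu] add [thbtl,irki,cnvdj] -> 9 lines: atpg thbtl irki cnvdj uuusy sxz tnaaq vztm crw
Hunk 3: at line 2 remove [cnvdj,uuusy,sxz] add [btix] -> 7 lines: atpg thbtl irki btix tnaaq vztm crw
Final line 2: thbtl

Answer: thbtl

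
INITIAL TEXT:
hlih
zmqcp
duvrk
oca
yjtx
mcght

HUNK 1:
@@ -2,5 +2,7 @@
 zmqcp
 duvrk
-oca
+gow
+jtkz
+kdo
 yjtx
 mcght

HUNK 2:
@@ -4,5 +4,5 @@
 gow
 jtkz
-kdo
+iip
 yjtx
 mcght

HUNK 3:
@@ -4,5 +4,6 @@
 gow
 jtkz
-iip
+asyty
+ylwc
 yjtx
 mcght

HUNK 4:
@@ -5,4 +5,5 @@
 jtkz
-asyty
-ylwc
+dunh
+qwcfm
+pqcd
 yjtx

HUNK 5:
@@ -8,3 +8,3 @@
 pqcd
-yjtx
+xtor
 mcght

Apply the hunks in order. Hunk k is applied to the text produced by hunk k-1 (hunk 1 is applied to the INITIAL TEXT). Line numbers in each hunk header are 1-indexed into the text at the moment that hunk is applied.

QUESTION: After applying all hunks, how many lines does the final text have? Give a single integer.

Answer: 10

Derivation:
Hunk 1: at line 2 remove [oca] add [gow,jtkz,kdo] -> 8 lines: hlih zmqcp duvrk gow jtkz kdo yjtx mcght
Hunk 2: at line 4 remove [kdo] add [iip] -> 8 lines: hlih zmqcp duvrk gow jtkz iip yjtx mcght
Hunk 3: at line 4 remove [iip] add [asyty,ylwc] -> 9 lines: hlih zmqcp duvrk gow jtkz asyty ylwc yjtx mcght
Hunk 4: at line 5 remove [asyty,ylwc] add [dunh,qwcfm,pqcd] -> 10 lines: hlih zmqcp duvrk gow jtkz dunh qwcfm pqcd yjtx mcght
Hunk 5: at line 8 remove [yjtx] add [xtor] -> 10 lines: hlih zmqcp duvrk gow jtkz dunh qwcfm pqcd xtor mcght
Final line count: 10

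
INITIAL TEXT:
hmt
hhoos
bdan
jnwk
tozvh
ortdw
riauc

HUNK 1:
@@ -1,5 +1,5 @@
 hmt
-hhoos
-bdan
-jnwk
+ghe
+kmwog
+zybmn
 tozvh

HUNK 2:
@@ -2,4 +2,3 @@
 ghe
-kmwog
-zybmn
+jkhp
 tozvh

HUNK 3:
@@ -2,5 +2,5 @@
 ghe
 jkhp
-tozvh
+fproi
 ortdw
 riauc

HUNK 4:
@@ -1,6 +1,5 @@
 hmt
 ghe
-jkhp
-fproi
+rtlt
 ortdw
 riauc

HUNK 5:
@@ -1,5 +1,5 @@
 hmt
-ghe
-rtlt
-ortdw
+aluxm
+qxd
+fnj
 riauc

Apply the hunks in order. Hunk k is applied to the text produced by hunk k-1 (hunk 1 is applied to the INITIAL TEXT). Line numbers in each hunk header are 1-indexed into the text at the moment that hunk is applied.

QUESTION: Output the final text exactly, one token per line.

Hunk 1: at line 1 remove [hhoos,bdan,jnwk] add [ghe,kmwog,zybmn] -> 7 lines: hmt ghe kmwog zybmn tozvh ortdw riauc
Hunk 2: at line 2 remove [kmwog,zybmn] add [jkhp] -> 6 lines: hmt ghe jkhp tozvh ortdw riauc
Hunk 3: at line 2 remove [tozvh] add [fproi] -> 6 lines: hmt ghe jkhp fproi ortdw riauc
Hunk 4: at line 1 remove [jkhp,fproi] add [rtlt] -> 5 lines: hmt ghe rtlt ortdw riauc
Hunk 5: at line 1 remove [ghe,rtlt,ortdw] add [aluxm,qxd,fnj] -> 5 lines: hmt aluxm qxd fnj riauc

Answer: hmt
aluxm
qxd
fnj
riauc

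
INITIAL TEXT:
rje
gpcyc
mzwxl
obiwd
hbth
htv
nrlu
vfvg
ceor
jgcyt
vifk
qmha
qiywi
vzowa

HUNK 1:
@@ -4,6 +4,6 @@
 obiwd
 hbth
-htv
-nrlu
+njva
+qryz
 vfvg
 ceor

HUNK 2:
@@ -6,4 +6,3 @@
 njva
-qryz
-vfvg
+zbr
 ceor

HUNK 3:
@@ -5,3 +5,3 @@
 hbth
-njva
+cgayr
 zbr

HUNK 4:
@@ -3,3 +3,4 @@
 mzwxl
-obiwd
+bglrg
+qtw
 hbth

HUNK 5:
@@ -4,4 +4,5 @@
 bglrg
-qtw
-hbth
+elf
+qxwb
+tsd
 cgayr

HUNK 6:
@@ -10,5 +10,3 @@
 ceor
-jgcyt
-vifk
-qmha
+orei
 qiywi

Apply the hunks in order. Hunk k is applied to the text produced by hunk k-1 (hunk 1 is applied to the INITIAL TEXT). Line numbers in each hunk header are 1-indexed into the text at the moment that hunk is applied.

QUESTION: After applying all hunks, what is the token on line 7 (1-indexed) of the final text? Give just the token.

Answer: tsd

Derivation:
Hunk 1: at line 4 remove [htv,nrlu] add [njva,qryz] -> 14 lines: rje gpcyc mzwxl obiwd hbth njva qryz vfvg ceor jgcyt vifk qmha qiywi vzowa
Hunk 2: at line 6 remove [qryz,vfvg] add [zbr] -> 13 lines: rje gpcyc mzwxl obiwd hbth njva zbr ceor jgcyt vifk qmha qiywi vzowa
Hunk 3: at line 5 remove [njva] add [cgayr] -> 13 lines: rje gpcyc mzwxl obiwd hbth cgayr zbr ceor jgcyt vifk qmha qiywi vzowa
Hunk 4: at line 3 remove [obiwd] add [bglrg,qtw] -> 14 lines: rje gpcyc mzwxl bglrg qtw hbth cgayr zbr ceor jgcyt vifk qmha qiywi vzowa
Hunk 5: at line 4 remove [qtw,hbth] add [elf,qxwb,tsd] -> 15 lines: rje gpcyc mzwxl bglrg elf qxwb tsd cgayr zbr ceor jgcyt vifk qmha qiywi vzowa
Hunk 6: at line 10 remove [jgcyt,vifk,qmha] add [orei] -> 13 lines: rje gpcyc mzwxl bglrg elf qxwb tsd cgayr zbr ceor orei qiywi vzowa
Final line 7: tsd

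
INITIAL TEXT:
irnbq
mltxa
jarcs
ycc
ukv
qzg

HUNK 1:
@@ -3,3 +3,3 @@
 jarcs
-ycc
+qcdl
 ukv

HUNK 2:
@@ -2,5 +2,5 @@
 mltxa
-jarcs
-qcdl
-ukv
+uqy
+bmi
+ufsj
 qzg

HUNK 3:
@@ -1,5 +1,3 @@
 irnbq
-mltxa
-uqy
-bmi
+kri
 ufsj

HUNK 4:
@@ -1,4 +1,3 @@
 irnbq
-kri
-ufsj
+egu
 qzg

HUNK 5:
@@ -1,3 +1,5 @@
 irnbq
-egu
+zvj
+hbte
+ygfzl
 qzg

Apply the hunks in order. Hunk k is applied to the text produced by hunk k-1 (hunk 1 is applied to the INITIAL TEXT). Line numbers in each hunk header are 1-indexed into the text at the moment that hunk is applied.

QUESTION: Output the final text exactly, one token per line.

Answer: irnbq
zvj
hbte
ygfzl
qzg

Derivation:
Hunk 1: at line 3 remove [ycc] add [qcdl] -> 6 lines: irnbq mltxa jarcs qcdl ukv qzg
Hunk 2: at line 2 remove [jarcs,qcdl,ukv] add [uqy,bmi,ufsj] -> 6 lines: irnbq mltxa uqy bmi ufsj qzg
Hunk 3: at line 1 remove [mltxa,uqy,bmi] add [kri] -> 4 lines: irnbq kri ufsj qzg
Hunk 4: at line 1 remove [kri,ufsj] add [egu] -> 3 lines: irnbq egu qzg
Hunk 5: at line 1 remove [egu] add [zvj,hbte,ygfzl] -> 5 lines: irnbq zvj hbte ygfzl qzg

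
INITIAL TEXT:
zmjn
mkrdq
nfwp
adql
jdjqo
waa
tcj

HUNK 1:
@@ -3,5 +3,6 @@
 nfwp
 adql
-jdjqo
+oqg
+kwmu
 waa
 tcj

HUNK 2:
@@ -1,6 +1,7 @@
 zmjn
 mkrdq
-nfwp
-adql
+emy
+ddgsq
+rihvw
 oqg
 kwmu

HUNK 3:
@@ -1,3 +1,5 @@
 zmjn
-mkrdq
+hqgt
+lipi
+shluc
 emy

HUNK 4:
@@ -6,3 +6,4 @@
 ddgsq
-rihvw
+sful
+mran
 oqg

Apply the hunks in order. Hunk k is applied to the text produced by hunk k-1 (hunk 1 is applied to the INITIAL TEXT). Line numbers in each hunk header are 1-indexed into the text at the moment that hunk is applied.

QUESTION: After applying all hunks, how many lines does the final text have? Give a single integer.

Hunk 1: at line 3 remove [jdjqo] add [oqg,kwmu] -> 8 lines: zmjn mkrdq nfwp adql oqg kwmu waa tcj
Hunk 2: at line 1 remove [nfwp,adql] add [emy,ddgsq,rihvw] -> 9 lines: zmjn mkrdq emy ddgsq rihvw oqg kwmu waa tcj
Hunk 3: at line 1 remove [mkrdq] add [hqgt,lipi,shluc] -> 11 lines: zmjn hqgt lipi shluc emy ddgsq rihvw oqg kwmu waa tcj
Hunk 4: at line 6 remove [rihvw] add [sful,mran] -> 12 lines: zmjn hqgt lipi shluc emy ddgsq sful mran oqg kwmu waa tcj
Final line count: 12

Answer: 12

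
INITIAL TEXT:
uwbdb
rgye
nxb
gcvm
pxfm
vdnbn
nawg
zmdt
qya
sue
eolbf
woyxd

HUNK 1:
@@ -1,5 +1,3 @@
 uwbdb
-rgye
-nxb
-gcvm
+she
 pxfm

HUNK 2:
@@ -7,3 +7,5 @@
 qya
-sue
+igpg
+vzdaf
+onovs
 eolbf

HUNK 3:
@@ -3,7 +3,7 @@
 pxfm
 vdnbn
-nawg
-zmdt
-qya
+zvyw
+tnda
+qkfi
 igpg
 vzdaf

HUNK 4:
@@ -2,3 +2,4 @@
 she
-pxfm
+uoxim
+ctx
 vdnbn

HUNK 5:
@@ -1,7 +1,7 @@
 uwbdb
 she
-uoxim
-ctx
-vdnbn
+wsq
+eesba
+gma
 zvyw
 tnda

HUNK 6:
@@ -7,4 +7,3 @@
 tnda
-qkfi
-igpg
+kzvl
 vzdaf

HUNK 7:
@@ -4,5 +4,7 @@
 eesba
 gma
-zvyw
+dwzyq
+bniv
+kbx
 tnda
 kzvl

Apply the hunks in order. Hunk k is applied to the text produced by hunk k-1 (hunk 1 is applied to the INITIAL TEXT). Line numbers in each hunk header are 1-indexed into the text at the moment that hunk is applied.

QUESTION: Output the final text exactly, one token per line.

Hunk 1: at line 1 remove [rgye,nxb,gcvm] add [she] -> 10 lines: uwbdb she pxfm vdnbn nawg zmdt qya sue eolbf woyxd
Hunk 2: at line 7 remove [sue] add [igpg,vzdaf,onovs] -> 12 lines: uwbdb she pxfm vdnbn nawg zmdt qya igpg vzdaf onovs eolbf woyxd
Hunk 3: at line 3 remove [nawg,zmdt,qya] add [zvyw,tnda,qkfi] -> 12 lines: uwbdb she pxfm vdnbn zvyw tnda qkfi igpg vzdaf onovs eolbf woyxd
Hunk 4: at line 2 remove [pxfm] add [uoxim,ctx] -> 13 lines: uwbdb she uoxim ctx vdnbn zvyw tnda qkfi igpg vzdaf onovs eolbf woyxd
Hunk 5: at line 1 remove [uoxim,ctx,vdnbn] add [wsq,eesba,gma] -> 13 lines: uwbdb she wsq eesba gma zvyw tnda qkfi igpg vzdaf onovs eolbf woyxd
Hunk 6: at line 7 remove [qkfi,igpg] add [kzvl] -> 12 lines: uwbdb she wsq eesba gma zvyw tnda kzvl vzdaf onovs eolbf woyxd
Hunk 7: at line 4 remove [zvyw] add [dwzyq,bniv,kbx] -> 14 lines: uwbdb she wsq eesba gma dwzyq bniv kbx tnda kzvl vzdaf onovs eolbf woyxd

Answer: uwbdb
she
wsq
eesba
gma
dwzyq
bniv
kbx
tnda
kzvl
vzdaf
onovs
eolbf
woyxd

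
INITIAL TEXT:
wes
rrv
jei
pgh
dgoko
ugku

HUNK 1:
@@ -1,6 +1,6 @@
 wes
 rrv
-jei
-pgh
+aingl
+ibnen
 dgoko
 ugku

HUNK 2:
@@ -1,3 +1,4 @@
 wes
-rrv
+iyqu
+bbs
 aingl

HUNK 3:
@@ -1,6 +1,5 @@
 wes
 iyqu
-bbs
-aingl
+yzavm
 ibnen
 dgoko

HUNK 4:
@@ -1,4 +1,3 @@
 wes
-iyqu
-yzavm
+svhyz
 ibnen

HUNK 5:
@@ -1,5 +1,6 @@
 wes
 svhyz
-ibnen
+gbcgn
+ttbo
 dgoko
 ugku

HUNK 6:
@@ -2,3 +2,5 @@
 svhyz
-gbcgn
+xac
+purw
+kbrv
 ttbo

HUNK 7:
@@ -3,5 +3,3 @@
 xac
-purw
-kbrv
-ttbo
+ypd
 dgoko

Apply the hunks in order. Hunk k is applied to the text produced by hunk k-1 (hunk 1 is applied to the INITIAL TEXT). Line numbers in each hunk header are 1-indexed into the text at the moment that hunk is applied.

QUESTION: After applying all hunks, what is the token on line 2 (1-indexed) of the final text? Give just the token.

Hunk 1: at line 1 remove [jei,pgh] add [aingl,ibnen] -> 6 lines: wes rrv aingl ibnen dgoko ugku
Hunk 2: at line 1 remove [rrv] add [iyqu,bbs] -> 7 lines: wes iyqu bbs aingl ibnen dgoko ugku
Hunk 3: at line 1 remove [bbs,aingl] add [yzavm] -> 6 lines: wes iyqu yzavm ibnen dgoko ugku
Hunk 4: at line 1 remove [iyqu,yzavm] add [svhyz] -> 5 lines: wes svhyz ibnen dgoko ugku
Hunk 5: at line 1 remove [ibnen] add [gbcgn,ttbo] -> 6 lines: wes svhyz gbcgn ttbo dgoko ugku
Hunk 6: at line 2 remove [gbcgn] add [xac,purw,kbrv] -> 8 lines: wes svhyz xac purw kbrv ttbo dgoko ugku
Hunk 7: at line 3 remove [purw,kbrv,ttbo] add [ypd] -> 6 lines: wes svhyz xac ypd dgoko ugku
Final line 2: svhyz

Answer: svhyz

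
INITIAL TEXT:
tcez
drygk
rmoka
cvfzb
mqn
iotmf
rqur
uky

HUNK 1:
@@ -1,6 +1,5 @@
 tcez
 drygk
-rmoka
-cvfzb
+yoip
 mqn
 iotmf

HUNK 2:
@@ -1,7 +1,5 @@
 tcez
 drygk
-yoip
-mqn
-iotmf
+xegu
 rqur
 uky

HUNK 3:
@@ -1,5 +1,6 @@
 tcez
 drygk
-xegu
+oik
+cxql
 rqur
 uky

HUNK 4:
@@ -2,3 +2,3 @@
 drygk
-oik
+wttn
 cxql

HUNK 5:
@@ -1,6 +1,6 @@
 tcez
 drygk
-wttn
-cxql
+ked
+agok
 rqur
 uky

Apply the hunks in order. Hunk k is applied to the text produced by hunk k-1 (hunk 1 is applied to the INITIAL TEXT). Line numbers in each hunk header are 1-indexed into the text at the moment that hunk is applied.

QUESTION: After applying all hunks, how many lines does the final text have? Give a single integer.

Answer: 6

Derivation:
Hunk 1: at line 1 remove [rmoka,cvfzb] add [yoip] -> 7 lines: tcez drygk yoip mqn iotmf rqur uky
Hunk 2: at line 1 remove [yoip,mqn,iotmf] add [xegu] -> 5 lines: tcez drygk xegu rqur uky
Hunk 3: at line 1 remove [xegu] add [oik,cxql] -> 6 lines: tcez drygk oik cxql rqur uky
Hunk 4: at line 2 remove [oik] add [wttn] -> 6 lines: tcez drygk wttn cxql rqur uky
Hunk 5: at line 1 remove [wttn,cxql] add [ked,agok] -> 6 lines: tcez drygk ked agok rqur uky
Final line count: 6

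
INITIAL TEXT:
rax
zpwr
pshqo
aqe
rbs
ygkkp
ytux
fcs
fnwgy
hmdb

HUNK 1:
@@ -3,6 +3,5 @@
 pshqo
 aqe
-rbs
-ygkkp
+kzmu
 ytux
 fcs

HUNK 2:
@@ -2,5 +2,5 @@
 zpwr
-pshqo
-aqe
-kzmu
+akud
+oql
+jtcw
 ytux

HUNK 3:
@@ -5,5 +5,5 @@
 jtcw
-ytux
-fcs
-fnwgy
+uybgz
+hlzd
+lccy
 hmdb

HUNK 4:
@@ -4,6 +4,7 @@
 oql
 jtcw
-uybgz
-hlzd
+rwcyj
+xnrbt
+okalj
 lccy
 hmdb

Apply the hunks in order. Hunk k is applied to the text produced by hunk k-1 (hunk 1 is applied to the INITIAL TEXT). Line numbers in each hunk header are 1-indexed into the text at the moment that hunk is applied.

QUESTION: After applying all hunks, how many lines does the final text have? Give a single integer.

Answer: 10

Derivation:
Hunk 1: at line 3 remove [rbs,ygkkp] add [kzmu] -> 9 lines: rax zpwr pshqo aqe kzmu ytux fcs fnwgy hmdb
Hunk 2: at line 2 remove [pshqo,aqe,kzmu] add [akud,oql,jtcw] -> 9 lines: rax zpwr akud oql jtcw ytux fcs fnwgy hmdb
Hunk 3: at line 5 remove [ytux,fcs,fnwgy] add [uybgz,hlzd,lccy] -> 9 lines: rax zpwr akud oql jtcw uybgz hlzd lccy hmdb
Hunk 4: at line 4 remove [uybgz,hlzd] add [rwcyj,xnrbt,okalj] -> 10 lines: rax zpwr akud oql jtcw rwcyj xnrbt okalj lccy hmdb
Final line count: 10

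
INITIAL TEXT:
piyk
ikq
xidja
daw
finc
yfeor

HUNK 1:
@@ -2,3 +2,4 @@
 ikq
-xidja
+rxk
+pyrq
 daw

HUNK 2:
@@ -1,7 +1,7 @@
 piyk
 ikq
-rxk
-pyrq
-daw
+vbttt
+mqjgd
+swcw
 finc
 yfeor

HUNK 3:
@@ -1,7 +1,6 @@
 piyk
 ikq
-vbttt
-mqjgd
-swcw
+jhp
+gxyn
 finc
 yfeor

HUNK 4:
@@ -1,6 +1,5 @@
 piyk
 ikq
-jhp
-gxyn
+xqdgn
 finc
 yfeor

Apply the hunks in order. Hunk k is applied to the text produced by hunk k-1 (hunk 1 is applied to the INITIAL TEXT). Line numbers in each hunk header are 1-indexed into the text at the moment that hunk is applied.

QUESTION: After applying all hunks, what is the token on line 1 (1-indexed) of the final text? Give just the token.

Hunk 1: at line 2 remove [xidja] add [rxk,pyrq] -> 7 lines: piyk ikq rxk pyrq daw finc yfeor
Hunk 2: at line 1 remove [rxk,pyrq,daw] add [vbttt,mqjgd,swcw] -> 7 lines: piyk ikq vbttt mqjgd swcw finc yfeor
Hunk 3: at line 1 remove [vbttt,mqjgd,swcw] add [jhp,gxyn] -> 6 lines: piyk ikq jhp gxyn finc yfeor
Hunk 4: at line 1 remove [jhp,gxyn] add [xqdgn] -> 5 lines: piyk ikq xqdgn finc yfeor
Final line 1: piyk

Answer: piyk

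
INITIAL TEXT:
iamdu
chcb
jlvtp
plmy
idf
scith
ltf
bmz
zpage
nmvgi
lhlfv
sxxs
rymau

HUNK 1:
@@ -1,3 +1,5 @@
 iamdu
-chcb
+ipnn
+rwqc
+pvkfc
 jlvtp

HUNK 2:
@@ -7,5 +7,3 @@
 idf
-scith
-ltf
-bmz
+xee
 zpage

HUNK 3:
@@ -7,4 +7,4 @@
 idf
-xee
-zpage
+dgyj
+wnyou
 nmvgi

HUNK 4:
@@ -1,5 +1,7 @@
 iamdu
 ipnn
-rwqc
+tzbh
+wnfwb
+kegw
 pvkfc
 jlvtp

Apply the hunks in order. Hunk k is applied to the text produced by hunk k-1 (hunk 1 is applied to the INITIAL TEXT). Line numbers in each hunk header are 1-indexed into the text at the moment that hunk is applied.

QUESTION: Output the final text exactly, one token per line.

Hunk 1: at line 1 remove [chcb] add [ipnn,rwqc,pvkfc] -> 15 lines: iamdu ipnn rwqc pvkfc jlvtp plmy idf scith ltf bmz zpage nmvgi lhlfv sxxs rymau
Hunk 2: at line 7 remove [scith,ltf,bmz] add [xee] -> 13 lines: iamdu ipnn rwqc pvkfc jlvtp plmy idf xee zpage nmvgi lhlfv sxxs rymau
Hunk 3: at line 7 remove [xee,zpage] add [dgyj,wnyou] -> 13 lines: iamdu ipnn rwqc pvkfc jlvtp plmy idf dgyj wnyou nmvgi lhlfv sxxs rymau
Hunk 4: at line 1 remove [rwqc] add [tzbh,wnfwb,kegw] -> 15 lines: iamdu ipnn tzbh wnfwb kegw pvkfc jlvtp plmy idf dgyj wnyou nmvgi lhlfv sxxs rymau

Answer: iamdu
ipnn
tzbh
wnfwb
kegw
pvkfc
jlvtp
plmy
idf
dgyj
wnyou
nmvgi
lhlfv
sxxs
rymau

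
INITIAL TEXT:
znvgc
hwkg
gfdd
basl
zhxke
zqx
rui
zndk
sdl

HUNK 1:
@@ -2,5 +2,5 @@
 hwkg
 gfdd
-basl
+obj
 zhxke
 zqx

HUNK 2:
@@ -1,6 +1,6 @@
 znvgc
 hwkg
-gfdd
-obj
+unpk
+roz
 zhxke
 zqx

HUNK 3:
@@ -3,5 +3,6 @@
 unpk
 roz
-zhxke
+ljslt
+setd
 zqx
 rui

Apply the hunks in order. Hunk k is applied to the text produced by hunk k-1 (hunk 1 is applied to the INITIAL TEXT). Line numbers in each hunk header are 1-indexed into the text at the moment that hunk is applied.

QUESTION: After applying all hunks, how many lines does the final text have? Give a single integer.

Answer: 10

Derivation:
Hunk 1: at line 2 remove [basl] add [obj] -> 9 lines: znvgc hwkg gfdd obj zhxke zqx rui zndk sdl
Hunk 2: at line 1 remove [gfdd,obj] add [unpk,roz] -> 9 lines: znvgc hwkg unpk roz zhxke zqx rui zndk sdl
Hunk 3: at line 3 remove [zhxke] add [ljslt,setd] -> 10 lines: znvgc hwkg unpk roz ljslt setd zqx rui zndk sdl
Final line count: 10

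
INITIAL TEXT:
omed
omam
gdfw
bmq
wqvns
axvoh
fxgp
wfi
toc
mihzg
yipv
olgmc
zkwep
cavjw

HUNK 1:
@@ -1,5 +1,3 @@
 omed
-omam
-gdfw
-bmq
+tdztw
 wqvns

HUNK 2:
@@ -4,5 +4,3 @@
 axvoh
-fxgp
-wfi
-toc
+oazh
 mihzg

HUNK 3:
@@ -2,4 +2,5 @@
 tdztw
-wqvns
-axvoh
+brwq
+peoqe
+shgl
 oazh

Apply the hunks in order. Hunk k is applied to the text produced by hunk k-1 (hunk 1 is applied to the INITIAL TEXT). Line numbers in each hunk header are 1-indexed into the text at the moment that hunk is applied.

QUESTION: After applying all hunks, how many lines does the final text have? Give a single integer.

Answer: 11

Derivation:
Hunk 1: at line 1 remove [omam,gdfw,bmq] add [tdztw] -> 12 lines: omed tdztw wqvns axvoh fxgp wfi toc mihzg yipv olgmc zkwep cavjw
Hunk 2: at line 4 remove [fxgp,wfi,toc] add [oazh] -> 10 lines: omed tdztw wqvns axvoh oazh mihzg yipv olgmc zkwep cavjw
Hunk 3: at line 2 remove [wqvns,axvoh] add [brwq,peoqe,shgl] -> 11 lines: omed tdztw brwq peoqe shgl oazh mihzg yipv olgmc zkwep cavjw
Final line count: 11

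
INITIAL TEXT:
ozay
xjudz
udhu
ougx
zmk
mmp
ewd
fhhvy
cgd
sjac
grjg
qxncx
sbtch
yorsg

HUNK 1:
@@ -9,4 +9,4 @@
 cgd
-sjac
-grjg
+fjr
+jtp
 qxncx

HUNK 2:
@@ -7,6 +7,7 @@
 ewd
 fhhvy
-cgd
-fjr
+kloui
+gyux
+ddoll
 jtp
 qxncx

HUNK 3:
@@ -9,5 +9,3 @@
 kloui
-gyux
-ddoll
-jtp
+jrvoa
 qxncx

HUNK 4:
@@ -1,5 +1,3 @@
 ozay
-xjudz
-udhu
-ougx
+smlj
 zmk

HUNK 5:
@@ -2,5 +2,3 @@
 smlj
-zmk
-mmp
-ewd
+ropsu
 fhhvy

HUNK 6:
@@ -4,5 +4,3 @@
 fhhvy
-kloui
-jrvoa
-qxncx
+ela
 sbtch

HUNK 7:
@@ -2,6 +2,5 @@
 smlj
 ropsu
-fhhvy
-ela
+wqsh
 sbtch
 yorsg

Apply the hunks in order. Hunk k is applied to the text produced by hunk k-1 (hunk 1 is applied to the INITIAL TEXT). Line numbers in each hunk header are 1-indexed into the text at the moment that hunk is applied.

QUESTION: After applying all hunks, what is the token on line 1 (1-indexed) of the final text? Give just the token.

Answer: ozay

Derivation:
Hunk 1: at line 9 remove [sjac,grjg] add [fjr,jtp] -> 14 lines: ozay xjudz udhu ougx zmk mmp ewd fhhvy cgd fjr jtp qxncx sbtch yorsg
Hunk 2: at line 7 remove [cgd,fjr] add [kloui,gyux,ddoll] -> 15 lines: ozay xjudz udhu ougx zmk mmp ewd fhhvy kloui gyux ddoll jtp qxncx sbtch yorsg
Hunk 3: at line 9 remove [gyux,ddoll,jtp] add [jrvoa] -> 13 lines: ozay xjudz udhu ougx zmk mmp ewd fhhvy kloui jrvoa qxncx sbtch yorsg
Hunk 4: at line 1 remove [xjudz,udhu,ougx] add [smlj] -> 11 lines: ozay smlj zmk mmp ewd fhhvy kloui jrvoa qxncx sbtch yorsg
Hunk 5: at line 2 remove [zmk,mmp,ewd] add [ropsu] -> 9 lines: ozay smlj ropsu fhhvy kloui jrvoa qxncx sbtch yorsg
Hunk 6: at line 4 remove [kloui,jrvoa,qxncx] add [ela] -> 7 lines: ozay smlj ropsu fhhvy ela sbtch yorsg
Hunk 7: at line 2 remove [fhhvy,ela] add [wqsh] -> 6 lines: ozay smlj ropsu wqsh sbtch yorsg
Final line 1: ozay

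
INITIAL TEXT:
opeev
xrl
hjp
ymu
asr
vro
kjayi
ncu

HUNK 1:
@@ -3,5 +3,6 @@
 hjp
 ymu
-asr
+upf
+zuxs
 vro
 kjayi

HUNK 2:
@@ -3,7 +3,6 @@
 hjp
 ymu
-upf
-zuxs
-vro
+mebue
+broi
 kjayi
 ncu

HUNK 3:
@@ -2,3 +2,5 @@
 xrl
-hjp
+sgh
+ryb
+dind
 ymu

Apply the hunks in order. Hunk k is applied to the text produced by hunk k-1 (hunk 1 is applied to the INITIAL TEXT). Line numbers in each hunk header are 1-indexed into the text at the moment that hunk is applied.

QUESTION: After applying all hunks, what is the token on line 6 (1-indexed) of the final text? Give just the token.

Answer: ymu

Derivation:
Hunk 1: at line 3 remove [asr] add [upf,zuxs] -> 9 lines: opeev xrl hjp ymu upf zuxs vro kjayi ncu
Hunk 2: at line 3 remove [upf,zuxs,vro] add [mebue,broi] -> 8 lines: opeev xrl hjp ymu mebue broi kjayi ncu
Hunk 3: at line 2 remove [hjp] add [sgh,ryb,dind] -> 10 lines: opeev xrl sgh ryb dind ymu mebue broi kjayi ncu
Final line 6: ymu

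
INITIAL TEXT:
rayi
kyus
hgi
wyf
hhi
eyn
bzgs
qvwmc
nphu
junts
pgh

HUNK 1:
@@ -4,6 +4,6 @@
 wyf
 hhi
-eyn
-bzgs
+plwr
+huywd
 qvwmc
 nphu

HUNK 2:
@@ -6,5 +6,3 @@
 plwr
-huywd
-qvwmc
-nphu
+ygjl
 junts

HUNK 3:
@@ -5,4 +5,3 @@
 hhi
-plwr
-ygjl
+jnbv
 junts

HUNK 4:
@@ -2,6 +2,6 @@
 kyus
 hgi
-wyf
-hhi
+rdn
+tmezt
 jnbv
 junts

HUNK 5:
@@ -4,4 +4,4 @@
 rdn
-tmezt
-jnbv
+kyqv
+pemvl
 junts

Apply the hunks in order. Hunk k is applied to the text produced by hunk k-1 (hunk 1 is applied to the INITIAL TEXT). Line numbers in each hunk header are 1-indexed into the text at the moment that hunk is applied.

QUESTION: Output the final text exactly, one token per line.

Hunk 1: at line 4 remove [eyn,bzgs] add [plwr,huywd] -> 11 lines: rayi kyus hgi wyf hhi plwr huywd qvwmc nphu junts pgh
Hunk 2: at line 6 remove [huywd,qvwmc,nphu] add [ygjl] -> 9 lines: rayi kyus hgi wyf hhi plwr ygjl junts pgh
Hunk 3: at line 5 remove [plwr,ygjl] add [jnbv] -> 8 lines: rayi kyus hgi wyf hhi jnbv junts pgh
Hunk 4: at line 2 remove [wyf,hhi] add [rdn,tmezt] -> 8 lines: rayi kyus hgi rdn tmezt jnbv junts pgh
Hunk 5: at line 4 remove [tmezt,jnbv] add [kyqv,pemvl] -> 8 lines: rayi kyus hgi rdn kyqv pemvl junts pgh

Answer: rayi
kyus
hgi
rdn
kyqv
pemvl
junts
pgh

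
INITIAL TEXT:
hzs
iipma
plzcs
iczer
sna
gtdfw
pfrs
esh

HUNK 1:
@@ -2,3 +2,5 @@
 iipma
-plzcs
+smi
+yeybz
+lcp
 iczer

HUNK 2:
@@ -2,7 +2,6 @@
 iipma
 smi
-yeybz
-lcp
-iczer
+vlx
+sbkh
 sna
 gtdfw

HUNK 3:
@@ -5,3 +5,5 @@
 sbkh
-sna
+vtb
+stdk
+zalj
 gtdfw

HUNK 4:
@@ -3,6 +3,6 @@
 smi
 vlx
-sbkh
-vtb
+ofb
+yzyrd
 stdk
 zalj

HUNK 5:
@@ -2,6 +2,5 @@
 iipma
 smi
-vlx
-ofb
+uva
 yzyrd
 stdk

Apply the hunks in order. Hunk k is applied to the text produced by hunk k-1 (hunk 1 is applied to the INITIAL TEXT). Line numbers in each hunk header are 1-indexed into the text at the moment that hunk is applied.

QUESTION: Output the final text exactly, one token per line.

Hunk 1: at line 2 remove [plzcs] add [smi,yeybz,lcp] -> 10 lines: hzs iipma smi yeybz lcp iczer sna gtdfw pfrs esh
Hunk 2: at line 2 remove [yeybz,lcp,iczer] add [vlx,sbkh] -> 9 lines: hzs iipma smi vlx sbkh sna gtdfw pfrs esh
Hunk 3: at line 5 remove [sna] add [vtb,stdk,zalj] -> 11 lines: hzs iipma smi vlx sbkh vtb stdk zalj gtdfw pfrs esh
Hunk 4: at line 3 remove [sbkh,vtb] add [ofb,yzyrd] -> 11 lines: hzs iipma smi vlx ofb yzyrd stdk zalj gtdfw pfrs esh
Hunk 5: at line 2 remove [vlx,ofb] add [uva] -> 10 lines: hzs iipma smi uva yzyrd stdk zalj gtdfw pfrs esh

Answer: hzs
iipma
smi
uva
yzyrd
stdk
zalj
gtdfw
pfrs
esh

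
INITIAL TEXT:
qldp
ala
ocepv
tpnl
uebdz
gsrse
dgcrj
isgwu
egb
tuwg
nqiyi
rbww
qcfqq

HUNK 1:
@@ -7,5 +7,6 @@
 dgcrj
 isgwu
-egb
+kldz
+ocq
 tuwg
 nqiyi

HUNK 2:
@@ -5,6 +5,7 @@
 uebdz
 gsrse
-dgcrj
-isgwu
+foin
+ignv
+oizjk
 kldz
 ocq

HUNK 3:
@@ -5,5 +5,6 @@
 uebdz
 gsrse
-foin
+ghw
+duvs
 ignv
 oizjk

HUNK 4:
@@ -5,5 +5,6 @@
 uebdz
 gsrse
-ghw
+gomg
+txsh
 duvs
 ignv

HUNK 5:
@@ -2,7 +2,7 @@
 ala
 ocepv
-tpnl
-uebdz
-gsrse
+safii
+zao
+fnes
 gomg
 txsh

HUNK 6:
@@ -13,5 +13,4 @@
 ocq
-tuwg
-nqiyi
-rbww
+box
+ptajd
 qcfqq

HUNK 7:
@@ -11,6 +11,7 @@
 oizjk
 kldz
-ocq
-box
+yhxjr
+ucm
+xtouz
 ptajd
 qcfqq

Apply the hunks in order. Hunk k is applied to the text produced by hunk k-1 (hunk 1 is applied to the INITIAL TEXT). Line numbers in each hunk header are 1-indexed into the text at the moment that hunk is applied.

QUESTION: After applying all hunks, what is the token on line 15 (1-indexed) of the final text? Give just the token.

Answer: xtouz

Derivation:
Hunk 1: at line 7 remove [egb] add [kldz,ocq] -> 14 lines: qldp ala ocepv tpnl uebdz gsrse dgcrj isgwu kldz ocq tuwg nqiyi rbww qcfqq
Hunk 2: at line 5 remove [dgcrj,isgwu] add [foin,ignv,oizjk] -> 15 lines: qldp ala ocepv tpnl uebdz gsrse foin ignv oizjk kldz ocq tuwg nqiyi rbww qcfqq
Hunk 3: at line 5 remove [foin] add [ghw,duvs] -> 16 lines: qldp ala ocepv tpnl uebdz gsrse ghw duvs ignv oizjk kldz ocq tuwg nqiyi rbww qcfqq
Hunk 4: at line 5 remove [ghw] add [gomg,txsh] -> 17 lines: qldp ala ocepv tpnl uebdz gsrse gomg txsh duvs ignv oizjk kldz ocq tuwg nqiyi rbww qcfqq
Hunk 5: at line 2 remove [tpnl,uebdz,gsrse] add [safii,zao,fnes] -> 17 lines: qldp ala ocepv safii zao fnes gomg txsh duvs ignv oizjk kldz ocq tuwg nqiyi rbww qcfqq
Hunk 6: at line 13 remove [tuwg,nqiyi,rbww] add [box,ptajd] -> 16 lines: qldp ala ocepv safii zao fnes gomg txsh duvs ignv oizjk kldz ocq box ptajd qcfqq
Hunk 7: at line 11 remove [ocq,box] add [yhxjr,ucm,xtouz] -> 17 lines: qldp ala ocepv safii zao fnes gomg txsh duvs ignv oizjk kldz yhxjr ucm xtouz ptajd qcfqq
Final line 15: xtouz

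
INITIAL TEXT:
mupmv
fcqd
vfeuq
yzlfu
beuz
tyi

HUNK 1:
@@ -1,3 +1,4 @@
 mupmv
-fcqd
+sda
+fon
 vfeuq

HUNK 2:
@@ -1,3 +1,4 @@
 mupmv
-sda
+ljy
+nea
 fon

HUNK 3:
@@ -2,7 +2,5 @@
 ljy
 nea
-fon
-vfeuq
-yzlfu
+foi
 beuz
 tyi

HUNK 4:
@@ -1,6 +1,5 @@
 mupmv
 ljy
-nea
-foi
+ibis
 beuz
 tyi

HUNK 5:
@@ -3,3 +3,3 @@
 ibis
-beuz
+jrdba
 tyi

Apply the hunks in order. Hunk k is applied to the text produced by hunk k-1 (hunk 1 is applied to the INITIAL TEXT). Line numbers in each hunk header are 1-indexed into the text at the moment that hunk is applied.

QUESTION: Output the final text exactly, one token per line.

Hunk 1: at line 1 remove [fcqd] add [sda,fon] -> 7 lines: mupmv sda fon vfeuq yzlfu beuz tyi
Hunk 2: at line 1 remove [sda] add [ljy,nea] -> 8 lines: mupmv ljy nea fon vfeuq yzlfu beuz tyi
Hunk 3: at line 2 remove [fon,vfeuq,yzlfu] add [foi] -> 6 lines: mupmv ljy nea foi beuz tyi
Hunk 4: at line 1 remove [nea,foi] add [ibis] -> 5 lines: mupmv ljy ibis beuz tyi
Hunk 5: at line 3 remove [beuz] add [jrdba] -> 5 lines: mupmv ljy ibis jrdba tyi

Answer: mupmv
ljy
ibis
jrdba
tyi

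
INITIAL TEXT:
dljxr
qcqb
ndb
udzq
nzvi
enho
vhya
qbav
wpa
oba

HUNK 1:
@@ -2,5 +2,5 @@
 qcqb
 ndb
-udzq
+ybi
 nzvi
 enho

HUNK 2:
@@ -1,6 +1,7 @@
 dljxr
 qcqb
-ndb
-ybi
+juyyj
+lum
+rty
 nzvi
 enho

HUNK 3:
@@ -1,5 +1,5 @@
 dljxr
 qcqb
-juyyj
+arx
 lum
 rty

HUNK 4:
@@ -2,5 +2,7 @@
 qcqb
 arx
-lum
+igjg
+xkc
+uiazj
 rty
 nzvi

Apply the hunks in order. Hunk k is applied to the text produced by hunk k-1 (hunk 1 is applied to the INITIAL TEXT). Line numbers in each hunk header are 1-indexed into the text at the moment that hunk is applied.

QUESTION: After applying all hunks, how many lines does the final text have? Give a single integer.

Hunk 1: at line 2 remove [udzq] add [ybi] -> 10 lines: dljxr qcqb ndb ybi nzvi enho vhya qbav wpa oba
Hunk 2: at line 1 remove [ndb,ybi] add [juyyj,lum,rty] -> 11 lines: dljxr qcqb juyyj lum rty nzvi enho vhya qbav wpa oba
Hunk 3: at line 1 remove [juyyj] add [arx] -> 11 lines: dljxr qcqb arx lum rty nzvi enho vhya qbav wpa oba
Hunk 4: at line 2 remove [lum] add [igjg,xkc,uiazj] -> 13 lines: dljxr qcqb arx igjg xkc uiazj rty nzvi enho vhya qbav wpa oba
Final line count: 13

Answer: 13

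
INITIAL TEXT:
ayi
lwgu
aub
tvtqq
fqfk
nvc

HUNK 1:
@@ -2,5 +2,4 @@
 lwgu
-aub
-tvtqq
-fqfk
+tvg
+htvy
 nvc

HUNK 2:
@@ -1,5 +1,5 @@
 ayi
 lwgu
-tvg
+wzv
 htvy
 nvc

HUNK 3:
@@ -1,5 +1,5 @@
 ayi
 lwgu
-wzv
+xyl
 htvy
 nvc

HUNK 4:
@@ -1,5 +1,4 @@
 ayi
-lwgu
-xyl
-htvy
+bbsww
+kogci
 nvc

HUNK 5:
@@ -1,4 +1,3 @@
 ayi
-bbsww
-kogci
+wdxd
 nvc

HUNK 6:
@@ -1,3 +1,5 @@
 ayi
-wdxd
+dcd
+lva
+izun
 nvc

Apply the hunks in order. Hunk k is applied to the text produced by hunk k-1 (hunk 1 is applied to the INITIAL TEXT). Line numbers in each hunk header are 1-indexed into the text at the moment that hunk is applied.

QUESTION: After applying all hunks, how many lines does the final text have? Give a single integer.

Answer: 5

Derivation:
Hunk 1: at line 2 remove [aub,tvtqq,fqfk] add [tvg,htvy] -> 5 lines: ayi lwgu tvg htvy nvc
Hunk 2: at line 1 remove [tvg] add [wzv] -> 5 lines: ayi lwgu wzv htvy nvc
Hunk 3: at line 1 remove [wzv] add [xyl] -> 5 lines: ayi lwgu xyl htvy nvc
Hunk 4: at line 1 remove [lwgu,xyl,htvy] add [bbsww,kogci] -> 4 lines: ayi bbsww kogci nvc
Hunk 5: at line 1 remove [bbsww,kogci] add [wdxd] -> 3 lines: ayi wdxd nvc
Hunk 6: at line 1 remove [wdxd] add [dcd,lva,izun] -> 5 lines: ayi dcd lva izun nvc
Final line count: 5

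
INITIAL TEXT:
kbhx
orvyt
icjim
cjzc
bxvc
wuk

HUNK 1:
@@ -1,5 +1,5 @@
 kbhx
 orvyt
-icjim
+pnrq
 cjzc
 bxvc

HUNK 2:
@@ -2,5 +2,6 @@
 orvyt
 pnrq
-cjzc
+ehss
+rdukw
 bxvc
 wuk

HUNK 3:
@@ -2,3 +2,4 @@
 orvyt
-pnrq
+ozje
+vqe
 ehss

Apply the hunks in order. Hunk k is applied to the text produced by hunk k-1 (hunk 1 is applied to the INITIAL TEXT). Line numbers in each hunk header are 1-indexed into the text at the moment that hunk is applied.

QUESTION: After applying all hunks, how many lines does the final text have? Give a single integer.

Answer: 8

Derivation:
Hunk 1: at line 1 remove [icjim] add [pnrq] -> 6 lines: kbhx orvyt pnrq cjzc bxvc wuk
Hunk 2: at line 2 remove [cjzc] add [ehss,rdukw] -> 7 lines: kbhx orvyt pnrq ehss rdukw bxvc wuk
Hunk 3: at line 2 remove [pnrq] add [ozje,vqe] -> 8 lines: kbhx orvyt ozje vqe ehss rdukw bxvc wuk
Final line count: 8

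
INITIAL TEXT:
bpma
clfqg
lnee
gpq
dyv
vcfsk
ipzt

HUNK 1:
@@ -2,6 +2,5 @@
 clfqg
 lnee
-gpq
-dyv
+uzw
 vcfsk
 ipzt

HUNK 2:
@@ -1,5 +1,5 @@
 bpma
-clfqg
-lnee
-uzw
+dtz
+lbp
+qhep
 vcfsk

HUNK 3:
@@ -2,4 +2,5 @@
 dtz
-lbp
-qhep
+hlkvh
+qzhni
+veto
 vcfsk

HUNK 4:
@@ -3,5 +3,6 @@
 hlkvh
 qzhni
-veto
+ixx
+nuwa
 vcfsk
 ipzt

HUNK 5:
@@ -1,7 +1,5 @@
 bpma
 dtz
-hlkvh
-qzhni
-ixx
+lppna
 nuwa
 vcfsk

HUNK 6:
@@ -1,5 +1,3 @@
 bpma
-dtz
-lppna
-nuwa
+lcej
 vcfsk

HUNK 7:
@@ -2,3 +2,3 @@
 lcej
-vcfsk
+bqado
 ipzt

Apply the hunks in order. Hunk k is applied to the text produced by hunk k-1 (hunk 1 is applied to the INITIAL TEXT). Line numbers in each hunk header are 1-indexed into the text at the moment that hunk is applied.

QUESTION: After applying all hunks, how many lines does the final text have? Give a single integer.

Answer: 4

Derivation:
Hunk 1: at line 2 remove [gpq,dyv] add [uzw] -> 6 lines: bpma clfqg lnee uzw vcfsk ipzt
Hunk 2: at line 1 remove [clfqg,lnee,uzw] add [dtz,lbp,qhep] -> 6 lines: bpma dtz lbp qhep vcfsk ipzt
Hunk 3: at line 2 remove [lbp,qhep] add [hlkvh,qzhni,veto] -> 7 lines: bpma dtz hlkvh qzhni veto vcfsk ipzt
Hunk 4: at line 3 remove [veto] add [ixx,nuwa] -> 8 lines: bpma dtz hlkvh qzhni ixx nuwa vcfsk ipzt
Hunk 5: at line 1 remove [hlkvh,qzhni,ixx] add [lppna] -> 6 lines: bpma dtz lppna nuwa vcfsk ipzt
Hunk 6: at line 1 remove [dtz,lppna,nuwa] add [lcej] -> 4 lines: bpma lcej vcfsk ipzt
Hunk 7: at line 2 remove [vcfsk] add [bqado] -> 4 lines: bpma lcej bqado ipzt
Final line count: 4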